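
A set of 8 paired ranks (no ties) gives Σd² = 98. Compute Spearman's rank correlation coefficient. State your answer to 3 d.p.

-0.167

ρ = 1 − 6Σd² / [n(n²−1)] = 1 − 6×98 / (8×63)
  = 1 − 588/504 = 1 − 1.1667 ≈ -0.167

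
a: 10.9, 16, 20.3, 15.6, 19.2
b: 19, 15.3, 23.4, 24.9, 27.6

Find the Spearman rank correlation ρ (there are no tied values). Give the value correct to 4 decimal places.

Rank a: 1, 3, 5, 2, 4
Rank b: 2, 1, 3, 4, 5
d = rank(a) − rank(b): -1, 2, 2, -2, -1; Σd² = 14
ρ = 1 − 6Σd² / [n(n²−1)] = 1 − 6×14 / (5×24) = 1 − 84/120 ≈ 0.3000

0.3000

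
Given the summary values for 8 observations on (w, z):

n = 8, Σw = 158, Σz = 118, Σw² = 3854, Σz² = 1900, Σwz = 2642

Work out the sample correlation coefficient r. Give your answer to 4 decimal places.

r = (nΣwz − ΣwΣz) / √[(nΣw² − (Σw)²)(nΣz² − (Σz)²)]
Numerator: 8×2642 − 158×118 = 2492
Denominator: √[(30832 − 24964)(15200 − 13924)] = √[5868 × 1276] = 2736.3421
r = 2492 / 2736.3421 ≈ 0.9107

0.9107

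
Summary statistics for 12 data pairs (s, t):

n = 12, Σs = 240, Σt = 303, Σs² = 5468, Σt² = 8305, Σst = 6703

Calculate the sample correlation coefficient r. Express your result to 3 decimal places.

r = (nΣst − ΣsΣt) / √[(nΣs² − (Σs)²)(nΣt² − (Σt)²)]
Numerator: 12×6703 − 240×303 = 7716
Denominator: √[(65616 − 57600)(99660 − 91809)] = √[8016 × 7851] = 7933.0710
r = 7716 / 7933.0710 ≈ 0.973

0.973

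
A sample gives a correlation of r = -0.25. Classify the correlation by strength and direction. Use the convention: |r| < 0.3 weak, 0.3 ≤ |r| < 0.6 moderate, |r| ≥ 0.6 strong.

r = -0.25 < 0 so the relationship is negative.
|r| = 0.25, which falls in the weak range.

weak negative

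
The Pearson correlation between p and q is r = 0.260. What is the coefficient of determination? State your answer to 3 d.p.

0.068

r² = (0.260)² = 0.068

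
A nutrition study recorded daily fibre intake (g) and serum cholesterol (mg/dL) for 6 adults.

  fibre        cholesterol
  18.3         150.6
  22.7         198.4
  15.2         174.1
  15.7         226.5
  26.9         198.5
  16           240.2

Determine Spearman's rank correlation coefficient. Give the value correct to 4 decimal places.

-0.0286

Rank fibre: 4, 5, 1, 2, 6, 3
Rank cholesterol: 1, 3, 2, 5, 4, 6
d = rank(fibre) − rank(cholesterol): 3, 2, -1, -3, 2, -3; Σd² = 36
ρ = 1 − 6Σd² / [n(n²−1)] = 1 − 6×36 / (6×35) = 1 − 216/210 ≈ -0.0286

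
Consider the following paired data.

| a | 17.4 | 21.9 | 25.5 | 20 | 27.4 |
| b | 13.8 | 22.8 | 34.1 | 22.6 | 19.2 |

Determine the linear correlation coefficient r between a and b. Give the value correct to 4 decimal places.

n = 5, Σa = 112.2, Σb = 112.5, Σa² = 2583.38, Σb² = 2752.49, Σab = 2587.07
nΣab − ΣaΣb = 12935.35 − 12622.5 = 312.85
nΣa² − (Σa)² = 12916.9 − 12588.84 = 328.06; nΣb² − (Σb)² = 13762.45 − 12656.25 = 1106.2
r = 312.85 / √(328.06 × 1106.2) = 312.85 / 602.4118 ≈ 0.5193

0.5193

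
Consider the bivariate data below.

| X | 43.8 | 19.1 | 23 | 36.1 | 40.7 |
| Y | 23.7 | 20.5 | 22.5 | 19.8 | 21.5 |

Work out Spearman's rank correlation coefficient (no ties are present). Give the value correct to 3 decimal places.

Rank X: 5, 1, 2, 3, 4
Rank Y: 5, 2, 4, 1, 3
d = rank(X) − rank(Y): 0, -1, -2, 2, 1; Σd² = 10
ρ = 1 − 6Σd² / [n(n²−1)] = 1 − 6×10 / (5×24) = 1 − 60/120 ≈ 0.500

0.500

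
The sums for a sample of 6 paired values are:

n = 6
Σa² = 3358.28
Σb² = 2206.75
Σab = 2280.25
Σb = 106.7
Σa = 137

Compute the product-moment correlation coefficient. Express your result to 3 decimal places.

-0.585

r = (nΣab − ΣaΣb) / √[(nΣa² − (Σa)²)(nΣb² − (Σb)²)]
Numerator: 6×2280.25 − 137×106.7 = -936.4
Denominator: √[(20149.68 − 18769)(13240.5 − 11384.89)] = √[1380.68 × 1855.61] = 1600.6260
r = -936.4 / 1600.6260 ≈ -0.585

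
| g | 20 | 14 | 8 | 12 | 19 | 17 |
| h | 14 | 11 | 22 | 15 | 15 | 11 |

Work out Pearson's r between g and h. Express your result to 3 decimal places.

-0.631

n = 6, Σg = 90, Σh = 88, Σg² = 1454, Σh² = 1372, Σgh = 1262
nΣgh − ΣgΣh = 7572 − 7920 = -348
nΣg² − (Σg)² = 8724 − 8100 = 624; nΣh² − (Σh)² = 8232 − 7744 = 488
r = -348 / √(624 × 488) = -348 / 551.8261 ≈ -0.631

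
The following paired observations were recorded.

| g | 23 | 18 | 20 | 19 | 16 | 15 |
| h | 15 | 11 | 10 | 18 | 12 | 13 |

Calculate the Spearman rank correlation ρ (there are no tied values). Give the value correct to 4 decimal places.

Rank g: 6, 3, 5, 4, 2, 1
Rank h: 5, 2, 1, 6, 3, 4
d = rank(g) − rank(h): 1, 1, 4, -2, -1, -3; Σd² = 32
ρ = 1 − 6Σd² / [n(n²−1)] = 1 − 6×32 / (6×35) = 1 − 192/210 ≈ 0.0857

0.0857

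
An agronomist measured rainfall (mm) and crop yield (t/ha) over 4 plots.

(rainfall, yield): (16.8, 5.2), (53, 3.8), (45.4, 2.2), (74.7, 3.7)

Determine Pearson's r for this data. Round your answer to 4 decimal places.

-0.4814

n = 4, Σx = 189.9, Σy = 14.9, Σx² = 10732.49, Σy² = 60.01, Σxy = 665.03
nΣxy − ΣxΣy = 2660.12 − 2829.51 = -169.39
nΣx² − (Σx)² = 42929.96 − 36062.01 = 6867.95; nΣy² − (Σy)² = 240.04 − 222.01 = 18.03
r = -169.39 / √(6867.95 × 18.03) = -169.39 / 351.8936 ≈ -0.4814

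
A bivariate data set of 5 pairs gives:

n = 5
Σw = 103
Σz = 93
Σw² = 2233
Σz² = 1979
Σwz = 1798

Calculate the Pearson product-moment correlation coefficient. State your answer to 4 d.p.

r = (nΣwz − ΣwΣz) / √[(nΣw² − (Σw)²)(nΣz² − (Σz)²)]
Numerator: 5×1798 − 103×93 = -589
Denominator: √[(11165 − 10609)(9895 − 8649)] = √[556 × 1246] = 832.3317
r = -589 / 832.3317 ≈ -0.7077

-0.7077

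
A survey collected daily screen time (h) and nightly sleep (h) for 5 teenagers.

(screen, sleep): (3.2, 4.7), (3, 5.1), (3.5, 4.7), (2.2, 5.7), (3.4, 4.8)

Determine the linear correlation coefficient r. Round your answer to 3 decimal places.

n = 5, Σx = 15.3, Σy = 25, Σx² = 47.89, Σy² = 125.72, Σxy = 75.65
nΣxy − ΣxΣy = 378.25 − 382.5 = -4.25
nΣx² − (Σx)² = 239.45 − 234.09 = 5.36; nΣy² − (Σy)² = 628.6 − 625 = 3.6
r = -4.25 / √(5.36 × 3.6) = -4.25 / 4.3927 ≈ -0.968

-0.968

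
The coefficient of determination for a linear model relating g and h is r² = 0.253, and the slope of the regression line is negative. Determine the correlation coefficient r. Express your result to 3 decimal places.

|r| = √0.253 = 0.503
The association is negative, so r = −0.503.

-0.503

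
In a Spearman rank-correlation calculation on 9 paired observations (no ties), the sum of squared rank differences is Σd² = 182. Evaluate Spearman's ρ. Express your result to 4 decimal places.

-0.5167

ρ = 1 − 6Σd² / [n(n²−1)] = 1 − 6×182 / (9×80)
  = 1 − 1092/720 = 1 − 1.51667 ≈ -0.5167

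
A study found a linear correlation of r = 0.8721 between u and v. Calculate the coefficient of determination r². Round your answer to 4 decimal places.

0.7606

r² = (0.8721)² = 0.7606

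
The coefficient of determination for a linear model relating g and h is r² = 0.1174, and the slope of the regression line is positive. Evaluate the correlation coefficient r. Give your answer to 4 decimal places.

|r| = √0.1174 = 0.3426
The association is positive, so r = 0.3426.

0.3426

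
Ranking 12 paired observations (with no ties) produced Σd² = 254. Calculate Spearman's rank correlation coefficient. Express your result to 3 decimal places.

ρ = 1 − 6Σd² / [n(n²−1)] = 1 − 6×254 / (12×143)
  = 1 − 1524/1716 = 1 − 0.8881 ≈ 0.112

0.112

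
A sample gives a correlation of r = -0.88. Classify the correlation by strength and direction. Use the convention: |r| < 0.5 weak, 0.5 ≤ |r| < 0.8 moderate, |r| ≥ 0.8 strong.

r = -0.88 < 0 so the relationship is negative.
|r| = 0.88, which falls in the strong range.

strong negative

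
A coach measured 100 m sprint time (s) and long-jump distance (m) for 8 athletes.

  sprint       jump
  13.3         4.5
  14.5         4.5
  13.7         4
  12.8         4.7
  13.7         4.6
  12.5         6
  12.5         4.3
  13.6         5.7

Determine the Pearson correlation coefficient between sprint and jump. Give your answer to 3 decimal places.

n = 8, Σx = 106.6, Σy = 38.3, Σx² = 1423.82, Σy² = 186.73, Σxy = 509.35
nΣxy − ΣxΣy = 4074.8 − 4082.78 = -7.98
nΣx² − (Σx)² = 11390.56 − 11363.56 = 27; nΣy² − (Σy)² = 1493.84 − 1466.89 = 26.95
r = -7.98 / √(27 × 26.95) = -7.98 / 26.9750 ≈ -0.296

-0.296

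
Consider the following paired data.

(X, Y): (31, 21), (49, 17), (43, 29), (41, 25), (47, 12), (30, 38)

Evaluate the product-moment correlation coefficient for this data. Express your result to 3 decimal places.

n = 6, ΣX = 241, ΣY = 142, ΣX² = 10001, ΣY² = 3784, ΣXY = 5460
nΣXY − ΣXΣY = 32760 − 34222 = -1462
nΣX² − (ΣX)² = 60006 − 58081 = 1925; nΣY² − (ΣY)² = 22704 − 20164 = 2540
r = -1462 / √(1925 × 2540) = -1462 / 2211.2214 ≈ -0.661

-0.661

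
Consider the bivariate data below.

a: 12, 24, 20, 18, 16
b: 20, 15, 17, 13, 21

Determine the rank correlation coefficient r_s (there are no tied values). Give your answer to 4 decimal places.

Rank a: 1, 5, 4, 3, 2
Rank b: 4, 2, 3, 1, 5
d = rank(a) − rank(b): -3, 3, 1, 2, -3; Σd² = 32
ρ = 1 − 6Σd² / [n(n²−1)] = 1 − 6×32 / (5×24) = 1 − 192/120 ≈ -0.6000

-0.6000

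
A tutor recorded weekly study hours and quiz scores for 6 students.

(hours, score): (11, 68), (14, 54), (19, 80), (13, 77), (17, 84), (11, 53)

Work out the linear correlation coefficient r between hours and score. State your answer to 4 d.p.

0.6574

n = 6, Σx = 85, Σy = 416, Σx² = 1257, Σy² = 29734, Σxy = 6036
nΣxy − ΣxΣy = 36216 − 35360 = 856
nΣx² − (Σx)² = 7542 − 7225 = 317; nΣy² − (Σy)² = 178404 − 173056 = 5348
r = 856 / √(317 × 5348) = 856 / 1302.0430 ≈ 0.6574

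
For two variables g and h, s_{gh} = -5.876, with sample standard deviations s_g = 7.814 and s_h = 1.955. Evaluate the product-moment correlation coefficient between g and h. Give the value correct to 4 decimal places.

r = Cov(g,h) / (s_g · s_h) = -5.876 / (7.814 × 1.955)
  = -5.876 / 15.2764 ≈ -0.3846

-0.3846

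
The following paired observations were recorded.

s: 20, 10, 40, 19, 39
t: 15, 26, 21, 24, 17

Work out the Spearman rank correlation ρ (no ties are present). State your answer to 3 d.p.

-0.600

Rank s: 3, 1, 5, 2, 4
Rank t: 1, 5, 3, 4, 2
d = rank(s) − rank(t): 2, -4, 2, -2, 2; Σd² = 32
ρ = 1 − 6Σd² / [n(n²−1)] = 1 − 6×32 / (5×24) = 1 − 192/120 ≈ -0.600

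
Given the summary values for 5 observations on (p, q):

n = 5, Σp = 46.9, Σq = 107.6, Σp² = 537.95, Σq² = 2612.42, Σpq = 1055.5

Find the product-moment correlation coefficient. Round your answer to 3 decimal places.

r = (nΣpq − ΣpΣq) / √[(nΣp² − (Σp)²)(nΣq² − (Σq)²)]
Numerator: 5×1055.5 − 46.9×107.6 = 231.06
Denominator: √[(2689.75 − 2199.61)(13062.1 − 11577.76)] = √[490.14 × 1484.34] = 852.9563
r = 231.06 / 852.9563 ≈ 0.271

0.271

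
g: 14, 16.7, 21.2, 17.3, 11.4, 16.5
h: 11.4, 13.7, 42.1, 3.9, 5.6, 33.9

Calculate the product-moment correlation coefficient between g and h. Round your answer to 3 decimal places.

0.697

n = 6, Σg = 97.1, Σh = 110.6, Σg² = 1625.83, Σh² = 3285.84, Σgh = 1971.57
nΣgh − ΣgΣh = 11829.42 − 10739.26 = 1090.16
nΣg² − (Σg)² = 9754.98 − 9428.41 = 326.57; nΣh² − (Σh)² = 19715.04 − 12232.36 = 7482.68
r = 1090.16 / √(326.57 × 7482.68) = 1090.16 / 1563.2079 ≈ 0.697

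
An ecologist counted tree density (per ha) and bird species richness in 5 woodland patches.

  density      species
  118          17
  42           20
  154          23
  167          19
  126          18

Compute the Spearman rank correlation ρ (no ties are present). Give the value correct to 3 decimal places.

Rank density: 2, 1, 4, 5, 3
Rank species: 1, 4, 5, 3, 2
d = rank(density) − rank(species): 1, -3, -1, 2, 1; Σd² = 16
ρ = 1 − 6Σd² / [n(n²−1)] = 1 − 6×16 / (5×24) = 1 − 96/120 ≈ 0.200

0.200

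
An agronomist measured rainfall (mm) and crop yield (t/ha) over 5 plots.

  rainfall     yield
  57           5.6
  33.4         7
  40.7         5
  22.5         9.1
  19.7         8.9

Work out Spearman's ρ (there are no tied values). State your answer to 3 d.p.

-0.800

Rank rainfall: 5, 3, 4, 2, 1
Rank yield: 2, 3, 1, 5, 4
d = rank(rainfall) − rank(yield): 3, 0, 3, -3, -3; Σd² = 36
ρ = 1 − 6Σd² / [n(n²−1)] = 1 − 6×36 / (5×24) = 1 − 216/120 ≈ -0.800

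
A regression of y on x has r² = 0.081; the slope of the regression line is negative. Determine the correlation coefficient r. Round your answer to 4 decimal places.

|r| = √0.081 = 0.2846
The association is negative, so r = −0.2846.

-0.2846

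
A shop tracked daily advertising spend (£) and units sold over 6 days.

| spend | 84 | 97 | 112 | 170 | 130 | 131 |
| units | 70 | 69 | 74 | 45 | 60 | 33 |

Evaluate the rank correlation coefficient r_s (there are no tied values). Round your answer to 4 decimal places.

Rank spend: 1, 2, 3, 6, 4, 5
Rank units: 5, 4, 6, 2, 3, 1
d = rank(spend) − rank(units): -4, -2, -3, 4, 1, 4; Σd² = 62
ρ = 1 − 6Σd² / [n(n²−1)] = 1 − 6×62 / (6×35) = 1 − 372/210 ≈ -0.7714

-0.7714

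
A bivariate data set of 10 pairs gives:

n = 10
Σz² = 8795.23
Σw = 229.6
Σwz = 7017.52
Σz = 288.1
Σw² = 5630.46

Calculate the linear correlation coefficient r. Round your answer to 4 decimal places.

r = (nΣwz − ΣwΣz) / √[(nΣw² − (Σw)²)(nΣz² − (Σz)²)]
Numerator: 10×7017.52 − 229.6×288.1 = 4027.44
Denominator: √[(56304.6 − 52716.16)(87952.3 − 83001.61)] = √[3588.44 × 4950.69] = 4214.8848
r = 4027.44 / 4214.8848 ≈ 0.9555

0.9555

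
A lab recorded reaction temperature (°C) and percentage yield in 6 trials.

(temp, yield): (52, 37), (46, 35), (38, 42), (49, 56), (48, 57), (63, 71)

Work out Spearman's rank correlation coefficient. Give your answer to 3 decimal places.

0.486

Rank temp: 5, 2, 1, 4, 3, 6
Rank yield: 2, 1, 3, 4, 5, 6
d = rank(temp) − rank(yield): 3, 1, -2, 0, -2, 0; Σd² = 18
ρ = 1 − 6Σd² / [n(n²−1)] = 1 − 6×18 / (6×35) = 1 − 108/210 ≈ 0.486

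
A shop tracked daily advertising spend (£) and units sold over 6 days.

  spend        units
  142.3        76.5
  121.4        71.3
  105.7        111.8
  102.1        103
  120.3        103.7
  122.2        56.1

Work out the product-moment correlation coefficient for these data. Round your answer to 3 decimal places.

-0.605

n = 6, Σx = 714, Σy = 522.4, Σx² = 85989.08, Σy² = 47945.08, Σxy = 61205.86
nΣxy − ΣxΣy = 367235.16 − 372993.6 = -5758.44
nΣx² − (Σx)² = 515934.48 − 509796 = 6138.48; nΣy² − (Σy)² = 287670.48 − 272901.76 = 14768.72
r = -5758.44 / √(6138.48 × 14768.72) = -5758.44 / 9521.4228 ≈ -0.605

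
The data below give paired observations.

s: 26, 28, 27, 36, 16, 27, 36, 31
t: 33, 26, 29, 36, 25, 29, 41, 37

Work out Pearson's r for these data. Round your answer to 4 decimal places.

0.8144

n = 8, Σs = 227, Σt = 256, Σs² = 6727, Σt² = 8418, Σst = 7471
nΣst − ΣsΣt = 59768 − 58112 = 1656
nΣs² − (Σs)² = 53816 − 51529 = 2287; nΣt² − (Σt)² = 67344 − 65536 = 1808
r = 1656 / √(2287 × 1808) = 1656 / 2033.4444 ≈ 0.8144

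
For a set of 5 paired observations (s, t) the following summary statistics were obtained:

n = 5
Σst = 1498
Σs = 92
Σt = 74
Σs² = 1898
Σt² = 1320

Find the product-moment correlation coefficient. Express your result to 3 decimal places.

r = (nΣst − ΣsΣt) / √[(nΣs² − (Σs)²)(nΣt² − (Σt)²)]
Numerator: 5×1498 − 92×74 = 682
Denominator: √[(9490 − 8464)(6600 − 5476)] = √[1026 × 1124] = 1073.8827
r = 682 / 1073.8827 ≈ 0.635

0.635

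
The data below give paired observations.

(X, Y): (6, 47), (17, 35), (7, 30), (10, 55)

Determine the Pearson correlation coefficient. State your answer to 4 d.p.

n = 4, ΣX = 40, ΣY = 167, ΣX² = 474, ΣY² = 7359, ΣXY = 1637
nΣXY − ΣXΣY = 6548 − 6680 = -132
nΣX² − (ΣX)² = 1896 − 1600 = 296; nΣY² − (ΣY)² = 29436 − 27889 = 1547
r = -132 / √(296 × 1547) = -132 / 676.6920 ≈ -0.1951

-0.1951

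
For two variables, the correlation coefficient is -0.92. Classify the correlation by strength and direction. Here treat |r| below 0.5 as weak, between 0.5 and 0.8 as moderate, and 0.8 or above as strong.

r = -0.92 < 0 so the relationship is negative.
|r| = 0.92, which falls in the strong range.

strong negative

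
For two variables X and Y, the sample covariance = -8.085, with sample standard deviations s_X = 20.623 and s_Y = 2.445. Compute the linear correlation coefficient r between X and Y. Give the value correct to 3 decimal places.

r = Cov(X,Y) / (s_X · s_Y) = -8.085 / (20.623 × 2.445)
  = -8.085 / 50.4232 ≈ -0.160

-0.160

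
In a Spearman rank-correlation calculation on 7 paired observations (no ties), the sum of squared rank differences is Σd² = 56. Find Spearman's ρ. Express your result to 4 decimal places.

ρ = 1 − 6Σd² / [n(n²−1)] = 1 − 6×56 / (7×48)
  = 1 − 336/336 = 1 − 1.00000 ≈ 0.0000

0.0000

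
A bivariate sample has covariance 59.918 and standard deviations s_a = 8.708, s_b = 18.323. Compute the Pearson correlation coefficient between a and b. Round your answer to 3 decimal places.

r = Cov(a,b) / (s_a · s_b) = 59.918 / (8.708 × 18.323)
  = 59.918 / 159.5567 ≈ 0.376

0.376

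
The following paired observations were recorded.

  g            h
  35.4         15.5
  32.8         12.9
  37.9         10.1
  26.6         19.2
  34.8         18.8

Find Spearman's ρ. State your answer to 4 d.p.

Rank g: 4, 2, 5, 1, 3
Rank h: 3, 2, 1, 5, 4
d = rank(g) − rank(h): 1, 0, 4, -4, -1; Σd² = 34
ρ = 1 − 6Σd² / [n(n²−1)] = 1 − 6×34 / (5×24) = 1 − 204/120 ≈ -0.7000

-0.7000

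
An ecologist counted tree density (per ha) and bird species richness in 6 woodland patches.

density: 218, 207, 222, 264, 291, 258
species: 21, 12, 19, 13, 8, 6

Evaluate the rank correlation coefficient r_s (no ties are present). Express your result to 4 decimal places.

Rank density: 2, 1, 3, 5, 6, 4
Rank species: 6, 3, 5, 4, 2, 1
d = rank(density) − rank(species): -4, -2, -2, 1, 4, 3; Σd² = 50
ρ = 1 − 6Σd² / [n(n²−1)] = 1 − 6×50 / (6×35) = 1 − 300/210 ≈ -0.4286

-0.4286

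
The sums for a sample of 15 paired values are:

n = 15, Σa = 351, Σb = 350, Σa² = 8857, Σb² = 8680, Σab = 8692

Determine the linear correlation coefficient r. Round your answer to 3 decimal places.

0.873

r = (nΣab − ΣaΣb) / √[(nΣa² − (Σa)²)(nΣb² − (Σb)²)]
Numerator: 15×8692 − 351×350 = 7530
Denominator: √[(132855 − 123201)(130200 − 122500)] = √[9654 × 7700] = 8621.8212
r = 7530 / 8621.8212 ≈ 0.873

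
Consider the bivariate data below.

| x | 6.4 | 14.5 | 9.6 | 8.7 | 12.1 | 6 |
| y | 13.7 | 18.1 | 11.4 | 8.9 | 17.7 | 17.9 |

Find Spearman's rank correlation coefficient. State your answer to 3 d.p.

0.257

Rank x: 2, 6, 4, 3, 5, 1
Rank y: 3, 6, 2, 1, 4, 5
d = rank(x) − rank(y): -1, 0, 2, 2, 1, -4; Σd² = 26
ρ = 1 − 6Σd² / [n(n²−1)] = 1 − 6×26 / (6×35) = 1 − 156/210 ≈ 0.257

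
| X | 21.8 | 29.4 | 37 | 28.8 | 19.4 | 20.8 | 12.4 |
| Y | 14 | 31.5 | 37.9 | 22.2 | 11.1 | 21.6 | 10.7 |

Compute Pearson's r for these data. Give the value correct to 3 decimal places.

n = 7, ΣX = 169.6, ΣY = 149, ΣX² = 4500.8, ΣY² = 3821.76, ΣXY = 4070.26
nΣXY − ΣXΣY = 28491.82 − 25270.4 = 3221.42
nΣX² − (ΣX)² = 31505.6 − 28764.16 = 2741.44; nΣY² − (ΣY)² = 26752.32 − 22201 = 4551.32
r = 3221.42 / √(2741.44 × 4551.32) = 3221.42 / 3532.3039 ≈ 0.912

0.912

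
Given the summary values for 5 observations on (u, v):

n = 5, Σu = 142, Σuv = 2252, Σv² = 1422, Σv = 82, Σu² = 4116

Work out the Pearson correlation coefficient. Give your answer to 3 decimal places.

-0.958

r = (nΣuv − ΣuΣv) / √[(nΣu² − (Σu)²)(nΣv² − (Σv)²)]
Numerator: 5×2252 − 142×82 = -384
Denominator: √[(20580 − 20164)(7110 − 6724)] = √[416 × 386] = 400.7194
r = -384 / 400.7194 ≈ -0.958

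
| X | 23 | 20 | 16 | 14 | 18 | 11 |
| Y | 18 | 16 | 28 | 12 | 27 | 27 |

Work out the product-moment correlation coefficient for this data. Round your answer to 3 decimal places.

n = 6, ΣX = 102, ΣY = 128, ΣX² = 1826, ΣY² = 2966, ΣXY = 2133
nΣXY − ΣXΣY = 12798 − 13056 = -258
nΣX² − (ΣX)² = 10956 − 10404 = 552; nΣY² − (ΣY)² = 17796 − 16384 = 1412
r = -258 / √(552 × 1412) = -258 / 882.8499 ≈ -0.292

-0.292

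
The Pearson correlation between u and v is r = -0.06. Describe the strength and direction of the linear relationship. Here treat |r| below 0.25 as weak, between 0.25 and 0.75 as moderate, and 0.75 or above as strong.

r = -0.06 < 0 so the relationship is negative.
|r| = 0.06, which falls in the weak range.

weak negative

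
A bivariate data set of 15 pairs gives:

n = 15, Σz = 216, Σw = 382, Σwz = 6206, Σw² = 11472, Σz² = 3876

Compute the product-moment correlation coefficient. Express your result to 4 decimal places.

r = (nΣwz − ΣwΣz) / √[(nΣw² − (Σw)²)(nΣz² − (Σz)²)]
Numerator: 15×6206 − 382×216 = 10578
Denominator: √[(172080 − 145924)(58140 − 46656)] = √[26156 × 11484] = 17331.3446
r = 10578 / 17331.3446 ≈ 0.6103

0.6103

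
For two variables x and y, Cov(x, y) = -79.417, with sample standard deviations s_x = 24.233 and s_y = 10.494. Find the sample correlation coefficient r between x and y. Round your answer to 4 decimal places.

r = Cov(x,y) / (s_x · s_y) = -79.417 / (24.233 × 10.494)
  = -79.417 / 254.3011 ≈ -0.3123

-0.3123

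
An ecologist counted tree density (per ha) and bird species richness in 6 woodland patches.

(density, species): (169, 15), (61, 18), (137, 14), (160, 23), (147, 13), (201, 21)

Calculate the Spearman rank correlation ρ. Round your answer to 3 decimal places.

Rank density: 5, 1, 2, 4, 3, 6
Rank species: 3, 4, 2, 6, 1, 5
d = rank(density) − rank(species): 2, -3, 0, -2, 2, 1; Σd² = 22
ρ = 1 − 6Σd² / [n(n²−1)] = 1 − 6×22 / (6×35) = 1 − 132/210 ≈ 0.371

0.371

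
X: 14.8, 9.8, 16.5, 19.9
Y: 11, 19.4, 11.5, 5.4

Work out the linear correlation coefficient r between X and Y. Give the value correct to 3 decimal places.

-0.980

n = 4, ΣX = 61, ΣY = 47.3, ΣX² = 983.34, ΣY² = 658.77, ΣXY = 650.13
nΣXY − ΣXΣY = 2600.52 − 2885.3 = -284.78
nΣX² − (ΣX)² = 3933.36 − 3721 = 212.36; nΣY² − (ΣY)² = 2635.08 − 2237.29 = 397.79
r = -284.78 / √(212.36 × 397.79) = -284.78 / 290.6453 ≈ -0.980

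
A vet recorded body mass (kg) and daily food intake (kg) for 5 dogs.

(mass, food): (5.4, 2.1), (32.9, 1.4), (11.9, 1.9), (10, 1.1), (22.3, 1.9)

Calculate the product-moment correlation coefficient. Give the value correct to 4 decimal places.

-0.2845

n = 5, Σx = 82.5, Σy = 8.4, Σx² = 1850.47, Σy² = 14.8, Σxy = 133.38
nΣxy − ΣxΣy = 666.9 − 693 = -26.1
nΣx² − (Σx)² = 9252.35 − 6806.25 = 2446.1; nΣy² − (Σy)² = 74 − 70.56 = 3.44
r = -26.1 / √(2446.1 × 3.44) = -26.1 / 91.7310 ≈ -0.2845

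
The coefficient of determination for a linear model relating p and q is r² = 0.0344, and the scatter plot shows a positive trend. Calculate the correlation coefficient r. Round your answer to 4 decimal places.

0.1855

|r| = √0.0344 = 0.1855
The association is positive, so r = 0.1855.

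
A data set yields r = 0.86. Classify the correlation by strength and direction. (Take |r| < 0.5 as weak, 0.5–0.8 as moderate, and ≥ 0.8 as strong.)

strong positive

r = 0.86 > 0 so the relationship is positive.
|r| = 0.86, which falls in the strong range.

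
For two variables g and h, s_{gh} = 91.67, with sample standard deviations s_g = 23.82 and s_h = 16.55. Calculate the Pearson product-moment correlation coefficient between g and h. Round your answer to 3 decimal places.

r = Cov(g,h) / (s_g · s_h) = 91.67 / (23.82 × 16.55)
  = 91.67 / 394.2210 ≈ 0.233

0.233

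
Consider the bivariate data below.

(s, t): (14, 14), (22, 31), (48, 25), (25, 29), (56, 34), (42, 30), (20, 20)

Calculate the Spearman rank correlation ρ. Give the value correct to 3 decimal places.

0.679

Rank s: 1, 3, 6, 4, 7, 5, 2
Rank t: 1, 6, 3, 4, 7, 5, 2
d = rank(s) − rank(t): 0, -3, 3, 0, 0, 0, 0; Σd² = 18
ρ = 1 − 6Σd² / [n(n²−1)] = 1 − 6×18 / (7×48) = 1 − 108/336 ≈ 0.679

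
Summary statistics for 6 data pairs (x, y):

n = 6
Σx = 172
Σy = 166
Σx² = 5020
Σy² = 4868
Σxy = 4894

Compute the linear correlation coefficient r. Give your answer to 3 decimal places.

0.863

r = (nΣxy − ΣxΣy) / √[(nΣx² − (Σx)²)(nΣy² − (Σy)²)]
Numerator: 6×4894 − 172×166 = 812
Denominator: √[(30120 − 29584)(29208 − 27556)] = √[536 × 1652] = 940.9952
r = 812 / 940.9952 ≈ 0.863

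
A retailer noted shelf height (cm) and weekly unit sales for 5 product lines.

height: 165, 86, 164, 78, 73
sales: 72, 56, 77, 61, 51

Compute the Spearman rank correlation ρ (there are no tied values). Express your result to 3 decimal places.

Rank height: 5, 3, 4, 2, 1
Rank sales: 4, 2, 5, 3, 1
d = rank(height) − rank(sales): 1, 1, -1, -1, 0; Σd² = 4
ρ = 1 − 6Σd² / [n(n²−1)] = 1 − 6×4 / (5×24) = 1 − 24/120 ≈ 0.800

0.800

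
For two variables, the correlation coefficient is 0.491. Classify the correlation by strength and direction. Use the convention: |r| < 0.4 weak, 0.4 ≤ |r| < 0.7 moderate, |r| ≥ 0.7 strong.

moderate positive

r = 0.491 > 0 so the relationship is positive.
|r| = 0.491, which falls in the moderate range.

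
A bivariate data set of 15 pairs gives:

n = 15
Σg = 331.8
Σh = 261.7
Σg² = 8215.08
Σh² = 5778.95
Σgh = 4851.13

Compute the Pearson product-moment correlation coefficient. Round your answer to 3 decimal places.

r = (nΣgh − ΣgΣh) / √[(nΣg² − (Σg)²)(nΣh² − (Σh)²)]
Numerator: 15×4851.13 − 331.8×261.7 = -14065.11
Denominator: √[(123226.2 − 110091.24)(86684.25 − 68486.89)] = √[13134.96 × 18197.36] = 15460.3233
r = -14065.11 / 15460.3233 ≈ -0.910

-0.910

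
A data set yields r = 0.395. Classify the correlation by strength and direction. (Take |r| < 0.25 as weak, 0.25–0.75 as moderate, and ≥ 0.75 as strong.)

moderate positive

r = 0.395 > 0 so the relationship is positive.
|r| = 0.395, which falls in the moderate range.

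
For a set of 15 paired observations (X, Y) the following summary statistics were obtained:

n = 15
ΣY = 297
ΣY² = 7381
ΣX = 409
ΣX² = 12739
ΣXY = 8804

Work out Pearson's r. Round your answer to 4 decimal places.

0.4574

r = (nΣXY − ΣXΣY) / √[(nΣX² − (ΣX)²)(nΣY² − (ΣY)²)]
Numerator: 15×8804 − 409×297 = 10587
Denominator: √[(191085 − 167281)(110715 − 88209)] = √[23804 × 22506] = 23145.9030
r = 10587 / 23145.9030 ≈ 0.4574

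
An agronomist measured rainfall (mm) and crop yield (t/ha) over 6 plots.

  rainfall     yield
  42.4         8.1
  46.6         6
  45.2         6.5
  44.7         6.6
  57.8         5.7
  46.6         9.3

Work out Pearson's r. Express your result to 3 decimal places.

-0.476

n = 6, Σx = 283.3, Σy = 42.2, Σx² = 13522.85, Σy² = 306.4, Σxy = 1974.7
nΣxy − ΣxΣy = 11848.2 − 11955.26 = -107.06
nΣx² − (Σx)² = 81137.1 − 80258.89 = 878.21; nΣy² − (Σy)² = 1838.4 − 1780.84 = 57.56
r = -107.06 / √(878.21 × 57.56) = -107.06 / 224.8328 ≈ -0.476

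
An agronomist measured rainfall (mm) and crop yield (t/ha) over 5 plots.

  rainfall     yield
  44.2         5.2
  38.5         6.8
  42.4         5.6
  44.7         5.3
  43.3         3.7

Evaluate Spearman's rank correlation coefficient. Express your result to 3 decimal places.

-0.600

Rank rainfall: 4, 1, 2, 5, 3
Rank yield: 2, 5, 4, 3, 1
d = rank(rainfall) − rank(yield): 2, -4, -2, 2, 2; Σd² = 32
ρ = 1 − 6Σd² / [n(n²−1)] = 1 − 6×32 / (5×24) = 1 − 192/120 ≈ -0.600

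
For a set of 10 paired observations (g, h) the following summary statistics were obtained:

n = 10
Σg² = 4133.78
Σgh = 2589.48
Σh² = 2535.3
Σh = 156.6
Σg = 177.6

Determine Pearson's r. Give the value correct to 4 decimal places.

r = (nΣgh − ΣgΣh) / √[(nΣg² − (Σg)²)(nΣh² − (Σh)²)]
Numerator: 10×2589.48 − 177.6×156.6 = -1917.36
Denominator: √[(41337.8 − 31541.76)(25353 − 24523.56)] = √[9796.04 × 829.44] = 2850.4785
r = -1917.36 / 2850.4785 ≈ -0.6726

-0.6726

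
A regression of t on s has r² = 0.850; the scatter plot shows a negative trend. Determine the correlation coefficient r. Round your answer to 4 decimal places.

|r| = √0.850 = 0.9220
The association is negative, so r = −0.9220.

-0.9220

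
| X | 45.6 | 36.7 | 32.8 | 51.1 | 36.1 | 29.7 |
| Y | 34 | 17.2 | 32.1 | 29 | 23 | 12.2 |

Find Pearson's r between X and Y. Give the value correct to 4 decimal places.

n = 6, ΣX = 232, ΣY = 147.5, ΣX² = 9298.6, ΣY² = 4001.09, ΣXY = 5909.06
nΣXY − ΣXΣY = 35454.36 − 34220 = 1234.36
nΣX² − (ΣX)² = 55791.6 − 53824 = 1967.6; nΣY² − (ΣY)² = 24006.54 − 21756.25 = 2250.29
r = 1234.36 / √(1967.6 × 2250.29) = 1234.36 / 2104.2031 ≈ 0.5866

0.5866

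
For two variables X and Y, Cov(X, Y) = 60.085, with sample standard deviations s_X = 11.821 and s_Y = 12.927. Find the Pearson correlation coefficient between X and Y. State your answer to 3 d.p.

r = Cov(X,Y) / (s_X · s_Y) = 60.085 / (11.821 × 12.927)
  = 60.085 / 152.8101 ≈ 0.393

0.393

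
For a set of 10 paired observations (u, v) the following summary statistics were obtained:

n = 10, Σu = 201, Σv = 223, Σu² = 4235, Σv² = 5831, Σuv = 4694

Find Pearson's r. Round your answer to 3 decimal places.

0.518

r = (nΣuv − ΣuΣv) / √[(nΣu² − (Σu)²)(nΣv² − (Σv)²)]
Numerator: 10×4694 − 201×223 = 2117
Denominator: √[(42350 − 40401)(58310 − 49729)] = √[1949 × 8581] = 4089.5439
r = 2117 / 4089.5439 ≈ 0.518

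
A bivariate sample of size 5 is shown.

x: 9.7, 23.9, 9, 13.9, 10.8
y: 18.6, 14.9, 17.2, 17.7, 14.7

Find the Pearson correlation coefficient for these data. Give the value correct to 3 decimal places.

n = 5, Σx = 67.3, Σy = 83.1, Σx² = 1056.15, Σy² = 1393.19, Σxy = 1096.12
nΣxy − ΣxΣy = 5480.6 − 5592.63 = -112.03
nΣx² − (Σx)² = 5280.75 − 4529.29 = 751.46; nΣy² − (Σy)² = 6965.95 − 6905.61 = 60.34
r = -112.03 / √(751.46 × 60.34) = -112.03 / 212.9392 ≈ -0.526

-0.526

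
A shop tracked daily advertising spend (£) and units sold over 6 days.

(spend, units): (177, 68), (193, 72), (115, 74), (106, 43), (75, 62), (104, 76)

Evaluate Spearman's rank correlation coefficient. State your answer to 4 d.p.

0.1429

Rank spend: 5, 6, 4, 3, 1, 2
Rank units: 3, 4, 5, 1, 2, 6
d = rank(spend) − rank(units): 2, 2, -1, 2, -1, -4; Σd² = 30
ρ = 1 − 6Σd² / [n(n²−1)] = 1 − 6×30 / (6×35) = 1 − 180/210 ≈ 0.1429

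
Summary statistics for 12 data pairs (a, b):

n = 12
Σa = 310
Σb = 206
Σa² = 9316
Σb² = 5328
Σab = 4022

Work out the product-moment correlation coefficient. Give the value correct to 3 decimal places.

-0.849

r = (nΣab − ΣaΣb) / √[(nΣa² − (Σa)²)(nΣb² − (Σb)²)]
Numerator: 12×4022 − 310×206 = -15596
Denominator: √[(111792 − 96100)(63936 − 42436)] = √[15692 × 21500] = 18367.8524
r = -15596 / 18367.8524 ≈ -0.849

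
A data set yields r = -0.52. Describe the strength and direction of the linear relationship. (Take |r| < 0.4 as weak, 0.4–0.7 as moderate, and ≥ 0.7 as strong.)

r = -0.52 < 0 so the relationship is negative.
|r| = 0.52, which falls in the moderate range.

moderate negative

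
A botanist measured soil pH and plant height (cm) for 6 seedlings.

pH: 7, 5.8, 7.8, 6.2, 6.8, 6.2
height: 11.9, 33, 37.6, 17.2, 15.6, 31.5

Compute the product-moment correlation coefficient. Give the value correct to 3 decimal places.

n = 6, Σx = 39.8, Σy = 146.8, Σx² = 266.6, Σy² = 4175.82, Σxy = 976
nΣxy − ΣxΣy = 5856 − 5842.64 = 13.36
nΣx² − (Σx)² = 1599.6 − 1584.04 = 15.56; nΣy² − (Σy)² = 25054.92 − 21550.24 = 3504.68
r = 13.36 / √(15.56 × 3504.68) = 13.36 / 233.5226 ≈ 0.057

0.057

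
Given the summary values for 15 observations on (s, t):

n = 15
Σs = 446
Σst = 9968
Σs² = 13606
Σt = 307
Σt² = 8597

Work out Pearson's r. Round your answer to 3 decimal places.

r = (nΣst − ΣsΣt) / √[(nΣs² − (Σs)²)(nΣt² − (Σt)²)]
Numerator: 15×9968 − 446×307 = 12598
Denominator: √[(204090 − 198916)(128955 − 94249)] = √[5174 × 34706] = 13400.3300
r = 12598 / 13400.3300 ≈ 0.940

0.940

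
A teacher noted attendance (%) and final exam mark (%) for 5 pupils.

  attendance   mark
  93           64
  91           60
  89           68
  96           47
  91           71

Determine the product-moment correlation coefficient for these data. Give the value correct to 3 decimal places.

n = 5, Σx = 460, Σy = 310, Σx² = 42348, Σy² = 19570, Σxy = 28437
nΣxy − ΣxΣy = 142185 − 142600 = -415
nΣx² − (Σx)² = 211740 − 211600 = 140; nΣy² − (Σy)² = 97850 − 96100 = 1750
r = -415 / √(140 × 1750) = -415 / 494.9747 ≈ -0.838

-0.838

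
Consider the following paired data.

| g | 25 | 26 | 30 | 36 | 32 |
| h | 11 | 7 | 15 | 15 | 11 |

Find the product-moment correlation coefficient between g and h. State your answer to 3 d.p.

n = 5, Σg = 149, Σh = 59, Σg² = 4521, Σh² = 741, Σgh = 1799
nΣgh − ΣgΣh = 8995 − 8791 = 204
nΣg² − (Σg)² = 22605 − 22201 = 404; nΣh² − (Σh)² = 3705 − 3481 = 224
r = 204 / √(404 × 224) = 204 / 300.8255 ≈ 0.678

0.678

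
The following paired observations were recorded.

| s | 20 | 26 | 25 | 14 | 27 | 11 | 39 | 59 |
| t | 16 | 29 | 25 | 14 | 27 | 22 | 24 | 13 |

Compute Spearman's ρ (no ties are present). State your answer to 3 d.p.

Rank s: 3, 5, 4, 2, 6, 1, 7, 8
Rank t: 3, 8, 6, 2, 7, 4, 5, 1
d = rank(s) − rank(t): 0, -3, -2, 0, -1, -3, 2, 7; Σd² = 76
ρ = 1 − 6Σd² / [n(n²−1)] = 1 − 6×76 / (8×63) = 1 − 456/504 ≈ 0.095

0.095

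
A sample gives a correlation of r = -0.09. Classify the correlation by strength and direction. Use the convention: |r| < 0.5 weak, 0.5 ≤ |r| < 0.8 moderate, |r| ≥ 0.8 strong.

r = -0.09 < 0 so the relationship is negative.
|r| = 0.09, which falls in the weak range.

weak negative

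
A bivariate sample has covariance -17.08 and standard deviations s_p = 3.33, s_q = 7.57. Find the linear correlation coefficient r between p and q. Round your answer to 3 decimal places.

-0.678

r = Cov(p,q) / (s_p · s_q) = -17.08 / (3.33 × 7.57)
  = -17.08 / 25.2081 ≈ -0.678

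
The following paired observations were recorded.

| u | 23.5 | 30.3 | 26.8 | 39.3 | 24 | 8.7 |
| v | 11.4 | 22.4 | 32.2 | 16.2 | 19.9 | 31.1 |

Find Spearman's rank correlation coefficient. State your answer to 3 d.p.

Rank u: 2, 5, 4, 6, 3, 1
Rank v: 1, 4, 6, 2, 3, 5
d = rank(u) − rank(v): 1, 1, -2, 4, 0, -4; Σd² = 38
ρ = 1 − 6Σd² / [n(n²−1)] = 1 − 6×38 / (6×35) = 1 − 228/210 ≈ -0.086

-0.086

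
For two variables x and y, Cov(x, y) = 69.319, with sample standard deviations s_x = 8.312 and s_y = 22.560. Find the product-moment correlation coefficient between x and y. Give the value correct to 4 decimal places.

0.3697

r = Cov(x,y) / (s_x · s_y) = 69.319 / (8.312 × 22.560)
  = 69.319 / 187.5187 ≈ 0.3697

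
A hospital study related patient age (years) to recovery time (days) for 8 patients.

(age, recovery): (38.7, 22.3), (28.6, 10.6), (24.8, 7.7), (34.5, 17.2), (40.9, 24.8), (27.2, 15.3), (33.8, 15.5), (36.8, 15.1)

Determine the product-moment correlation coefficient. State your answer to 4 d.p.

n = 8, Σx = 265.3, Σy = 128.5, Σx² = 9030.27, Σy² = 2282.17, Σxy = 4460.59
nΣxy − ΣxΣy = 35684.72 − 34091.05 = 1593.67
nΣx² − (Σx)² = 72242.16 − 70384.09 = 1858.07; nΣy² − (Σy)² = 18257.36 − 16512.25 = 1745.11
r = 1593.67 / √(1858.07 × 1745.11) = 1593.67 / 1800.7045 ≈ 0.8850

0.8850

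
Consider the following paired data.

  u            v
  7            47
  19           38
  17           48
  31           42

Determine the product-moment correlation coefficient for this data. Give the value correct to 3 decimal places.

n = 4, Σu = 74, Σv = 175, Σu² = 1660, Σv² = 7721, Σuv = 3169
nΣuv − ΣuΣv = 12676 − 12950 = -274
nΣu² − (Σu)² = 6640 − 5476 = 1164; nΣv² − (Σv)² = 30884 − 30625 = 259
r = -274 / √(1164 × 259) = -274 / 549.0683 ≈ -0.499

-0.499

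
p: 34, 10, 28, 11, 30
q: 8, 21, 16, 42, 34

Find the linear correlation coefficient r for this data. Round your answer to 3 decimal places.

-0.522

n = 5, Σp = 113, Σq = 121, Σp² = 3061, Σq² = 3681, Σpq = 2412
nΣpq − ΣpΣq = 12060 − 13673 = -1613
nΣp² − (Σp)² = 15305 − 12769 = 2536; nΣq² − (Σq)² = 18405 − 14641 = 3764
r = -1613 / √(2536 × 3764) = -1613 / 3089.5799 ≈ -0.522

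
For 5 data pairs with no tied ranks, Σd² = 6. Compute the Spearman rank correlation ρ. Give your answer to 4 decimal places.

ρ = 1 − 6Σd² / [n(n²−1)] = 1 − 6×6 / (5×24)
  = 1 − 36/120 = 1 − 0.30000 ≈ 0.7000

0.7000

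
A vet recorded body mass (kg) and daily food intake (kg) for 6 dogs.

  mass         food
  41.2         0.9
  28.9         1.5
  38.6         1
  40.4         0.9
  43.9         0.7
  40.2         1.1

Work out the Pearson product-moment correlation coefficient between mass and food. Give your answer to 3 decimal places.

-0.959

n = 6, Σx = 233.2, Σy = 6.1, Σx² = 9198.02, Σy² = 6.57, Σxy = 230.34
nΣxy − ΣxΣy = 1382.04 − 1422.52 = -40.48
nΣx² − (Σx)² = 55188.12 − 54382.24 = 805.88; nΣy² − (Σy)² = 39.42 − 37.21 = 2.21
r = -40.48 / √(805.88 × 2.21) = -40.48 / 42.2018 ≈ -0.959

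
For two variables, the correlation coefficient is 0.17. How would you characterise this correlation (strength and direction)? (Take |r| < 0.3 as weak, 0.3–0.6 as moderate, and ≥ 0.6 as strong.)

r = 0.17 > 0 so the relationship is positive.
|r| = 0.17, which falls in the weak range.

weak positive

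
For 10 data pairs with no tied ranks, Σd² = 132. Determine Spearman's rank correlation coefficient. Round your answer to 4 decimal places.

ρ = 1 − 6Σd² / [n(n²−1)] = 1 − 6×132 / (10×99)
  = 1 − 792/990 = 1 − 0.80000 ≈ 0.2000

0.2000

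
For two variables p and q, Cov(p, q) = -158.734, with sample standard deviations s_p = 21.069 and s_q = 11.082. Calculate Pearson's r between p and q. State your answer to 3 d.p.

-0.680

r = Cov(p,q) / (s_p · s_q) = -158.734 / (21.069 × 11.082)
  = -158.734 / 233.4867 ≈ -0.680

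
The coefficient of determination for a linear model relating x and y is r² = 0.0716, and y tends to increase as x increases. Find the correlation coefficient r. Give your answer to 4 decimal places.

0.2676

|r| = √0.0716 = 0.2676
The association is positive, so r = 0.2676.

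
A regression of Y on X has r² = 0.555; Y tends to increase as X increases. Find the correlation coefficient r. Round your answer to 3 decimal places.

|r| = √0.555 = 0.745
The association is positive, so r = 0.745.

0.745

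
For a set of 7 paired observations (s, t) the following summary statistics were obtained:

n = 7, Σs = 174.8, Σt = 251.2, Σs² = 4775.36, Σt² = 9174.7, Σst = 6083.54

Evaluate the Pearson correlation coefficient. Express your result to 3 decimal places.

-0.738

r = (nΣst − ΣsΣt) / √[(nΣs² − (Σs)²)(nΣt² − (Σt)²)]
Numerator: 7×6083.54 − 174.8×251.2 = -1324.98
Denominator: √[(33427.52 − 30555.04)(64222.9 − 63101.44)] = √[2872.48 × 1121.46] = 1794.8179
r = -1324.98 / 1794.8179 ≈ -0.738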